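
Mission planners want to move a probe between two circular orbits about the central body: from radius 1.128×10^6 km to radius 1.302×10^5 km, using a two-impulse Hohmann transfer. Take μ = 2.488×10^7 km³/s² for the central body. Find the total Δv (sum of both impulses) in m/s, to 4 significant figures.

The Hohmann ellipse has a_t = (r₁ + r₂)/2 = 6.291×10^5 km.
At r₁ the circular-orbit speed is v₁ = √(μ/r₁) = 4.6965 km/s.
Transfer-orbit speed at r₁ (vis-viva equation): v_a = √[μ(2/r₁ − 1/a_t)] = 2.1366 km/s.
First burn Δv₁ = |v_a − v₁| = 2.560 km/s.
Circular speed at r₂: v₂ = √(μ/r₂) = 13.8236 km/s.
Transfer-orbit speed at r₂: v_p = √[μ(2/r₂ − 1/a_t)] = 18.5103 km/s.
Second burn Δv₂ = |v₂ − v_p| = 4.687 km/s.
Δv = Δv₁ + Δv₂ = 2.560 + 4.687 = 7.247 km/s.

Δv = 7247 m/s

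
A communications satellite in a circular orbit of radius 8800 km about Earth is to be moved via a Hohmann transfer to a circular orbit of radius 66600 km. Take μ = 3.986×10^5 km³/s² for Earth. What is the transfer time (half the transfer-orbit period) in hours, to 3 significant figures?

Semi-major axis of the transfer orbit: a_t = (8800 + 66600)/2 = 37700 km.
Half the transfer-orbit period gives t = π√(a_t³/μ) = 36420 s.
Converting: 36420 s ÷ 3600 s/hour = 10.1 hours.

t = 10.1 hours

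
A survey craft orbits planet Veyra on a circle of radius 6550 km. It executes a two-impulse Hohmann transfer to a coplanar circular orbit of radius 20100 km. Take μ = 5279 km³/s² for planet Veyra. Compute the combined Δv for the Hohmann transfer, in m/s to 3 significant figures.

The Hohmann ellipse has a_t = (r₁ + r₂)/2 = 13325 km.
At r₁ the circular-orbit speed is v₁ = √(μ/r₁) = 0.89775 km/s.
On the transfer ellipse at r₁, v² = μ(2/r − 1/a) gives v_p = √[μ(2/r₁ − 1/a_t)] = 1.1026 km/s.
First burn Δv₁ = |v_p − v₁| = 0.20485 km/s.
At r₂, v₂ = √(μ/r₂) = 0.51248 km/s.
Transfer-orbit speed at r₂: v_a = √[μ(2/r₂ − 1/a_t)] = 0.35931 km/s.
Second burn Δv₂ = |v₂ − v_a| = 0.15317 km/s.
Δv = Δv₁ + Δv₂ = 0.20485 + 0.15317 = 0.3580 km/s.

Δv = 358 m/s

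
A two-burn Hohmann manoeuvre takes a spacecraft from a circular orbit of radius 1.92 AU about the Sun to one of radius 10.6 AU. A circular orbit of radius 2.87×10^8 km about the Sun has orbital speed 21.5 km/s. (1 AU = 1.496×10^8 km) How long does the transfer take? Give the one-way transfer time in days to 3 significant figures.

From the circular-orbit relation v² = μ/r at r = 2.87×10^8 km: μ = v²r = (21.5)² × 2.87×10^8 = 1.32666×10^11 km³/s².
In km: r₁ = 1.92 × 1.496×10^8 = 2.87232×10^8 km; r₂ = 10.6 × 1.496×10^8 = 1.58576×10^9 km.
Semi-major axis of the transfer orbit: a_t = (2.87232×10^8 + 1.58576×10^9)/2 = 9.36496×10^8 km.
Half the transfer-orbit period gives t = π√(a_t³/μ) = 2.472×10^8 s.
Converting: 2.472×10^8 s ÷ 86400 s/day = 2860 days.

t = 2860 days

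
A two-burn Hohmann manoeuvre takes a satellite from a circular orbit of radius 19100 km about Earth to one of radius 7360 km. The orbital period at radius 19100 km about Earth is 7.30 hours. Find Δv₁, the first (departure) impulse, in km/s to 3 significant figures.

Δv₁ = 1.16 km/s

From Kepler's third law T² = 4π²r³/μ at r = 19100 km, T = 7.30 hours = 7.30 × 3600 s = 26280 s: μ = 4π²r³/T² = 3.98299×10^5 km³/s².
Transfer-ellipse semi-major axis a_t = (r₁ + r₂)/2 = (19100 + 7360)/2 = 13230 km.
On the circular orbit at r = 19100 km, v_c = √(μ/r) = 4.567 km/s.
Vis-viva on the transfer ellipse at r = 19100 km gives v_t = √[μ(2/r − 1/a_t)] = 3.406 km/s.
Δv₁ = |v_t − v_c| = |3.406 − 4.567| = 1.161 km/s.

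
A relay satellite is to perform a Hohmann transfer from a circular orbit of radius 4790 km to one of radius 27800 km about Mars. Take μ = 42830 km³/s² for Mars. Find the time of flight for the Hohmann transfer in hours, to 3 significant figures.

t = 8.77 hours

Semi-major axis of the transfer orbit: a_t = (4790 + 27800)/2 = 16295 km.
Half the transfer-orbit period gives t = π√(a_t³/μ) = 31580 s.
Converting: 31580 s ÷ 3600 s/hour = 8.77 hours.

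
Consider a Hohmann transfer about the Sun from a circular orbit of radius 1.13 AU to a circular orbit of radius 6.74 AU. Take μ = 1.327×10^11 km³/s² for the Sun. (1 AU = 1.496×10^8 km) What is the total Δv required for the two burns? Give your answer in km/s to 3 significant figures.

In km: r₁ = 1.13 × 1.496×10^8 = 1.69048×10^8 km; r₂ = 6.74 × 1.496×10^8 = 1.008304×10^9 km.
The Hohmann ellipse has a_t = (r₁ + r₂)/2 = 5.88676×10^8 km.
At r₁ the circular-orbit speed is v₁ = √(μ/r₁) = 28.02 km/s.
Transfer-orbit speed at r₁ (vis-viva): v_p = √[μ(2/r₁ − 1/a_t)] = 36.67 km/s.
First burn Δv₁ = |v_p − v₁| = 8.650 km/s.
At r₂, v₂ = √(μ/r₂) = 11.472 km/s.
Transfer-orbit speed at r₂: v_a = √[μ(2/r₂ − 1/a_t)] = 6.1476 km/s.
Second burn Δv₂ = |v₂ − v_a| = 5.324 km/s.
Δv = Δv₁ + Δv₂ = 8.650 + 5.324 = 13.97 km/s.

Δv = 14.0 km/s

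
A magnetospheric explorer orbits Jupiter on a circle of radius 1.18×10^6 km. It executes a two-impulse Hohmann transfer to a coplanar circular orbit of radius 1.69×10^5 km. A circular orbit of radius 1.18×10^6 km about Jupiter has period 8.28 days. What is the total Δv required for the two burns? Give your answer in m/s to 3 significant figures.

From Kepler's third law T² = 4π²r³/μ at r = 1.18×10^6 km, T = 8.28 days = 8.28 × 86400 s = 7.15392×10^5 s: μ = 4π²r³/T² = 1.26741×10^8 km³/s².
Transfer-ellipse semi-major axis a_t = (r₁ + r₂)/2 = (1.180×10^6 + 1.690×10^5)/2 = 6.745×10^5 km.
Circular speed at r₁: v₁ = √(μ/r₁) = √(1.26741×10^8/1.180×10^6) = 10.364 km/s.
Transfer-orbit speed at r₁ (v² = μ(2/r − 1/a)): v_a = √[μ(2/r₁ − 1/a_t)] = 5.1876 km/s.
First burn Δv₁ = |v_a − v₁| = 5.176 km/s.
At r₂, v₂ = √(μ/r₂) = 27.385 km/s.
Transfer-orbit speed at r₂: v_p = √[μ(2/r₂ − 1/a_t)] = 36.221 km/s.
Second burn Δv₂ = |v₂ − v_p| = 8.836 km/s.
Total Δv = Δv₁ + Δv₂ = 14.01 km/s.

Δv = 14000 m/s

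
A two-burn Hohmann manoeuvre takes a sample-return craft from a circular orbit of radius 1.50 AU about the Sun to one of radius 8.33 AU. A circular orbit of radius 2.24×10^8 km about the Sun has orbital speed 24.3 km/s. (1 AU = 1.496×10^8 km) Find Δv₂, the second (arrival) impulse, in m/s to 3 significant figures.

Δv₂ = 4610 m/s

From the circular-orbit relation v² = μ/r at r = 2.24×10^8 km: μ = v²r = (24.3)² × 2.24×10^8 = 1.32270×10^11 km³/s².
In km: r₁ = 1.50 × 1.496×10^8 = 2.244×10^8 km; r₂ = 8.33 × 1.496×10^8 = 1.246168×10^9 km.
Transfer-ellipse semi-major axis a_t = (r₁ + r₂)/2 = (2.244×10^8 + 1.246168×10^9)/2 = 7.35284×10^8 km.
Circular speed at r = 1.246168×10^9 km: v_c = √(μ/r) = 10.3025 km/s.
Transfer-orbit speed at the same r (vis-viva, a = a_t): v_t = √[μ(2/r − 1/a_t)] = 5.69149 km/s.
Δv₂ = |v_t − v_c| = |5.69149 − 10.3025| = 4.611 km/s.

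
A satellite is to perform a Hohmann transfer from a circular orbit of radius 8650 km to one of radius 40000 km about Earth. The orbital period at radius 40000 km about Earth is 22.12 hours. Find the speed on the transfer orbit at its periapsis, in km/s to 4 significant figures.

v = 8.703 km/s

From Kepler's third law T² = 4π²r³/μ at r = 40000 km, T = 22.12 hours = 22.12 × 3600 s = 79632 s: μ = 4π²r³/T² = 3.98441×10^5 km³/s².
Transfer-ellipse semi-major axis a_t = (r₁ + r₂)/2 = (8650 + 40000)/2 = 24325 km.
At periapsis, r = 8650 km.
Vis-viva: v = √[μ(2/r − 1/a_t)] = √[3.98441×10^5 × (2/8650 − 1/24325)] = 8.703 km/s.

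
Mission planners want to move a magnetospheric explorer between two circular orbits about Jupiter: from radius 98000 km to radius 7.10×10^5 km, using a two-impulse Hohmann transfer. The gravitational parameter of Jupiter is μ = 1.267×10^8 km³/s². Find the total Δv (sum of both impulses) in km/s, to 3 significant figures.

Δv = 18.5 km/s

Semi-major axis of the transfer orbit: a_t = (98000 + 7.100×10^5)/2 = 4.040×10^5 km.
Circular speed at r₁: v₁ = √(μ/r₁) = √(1.267×10^8/98000) = 35.96 km/s.
Transfer-orbit speed at r₁ (vis-viva): v_p = √[μ(2/r₁ − 1/a_t)] = 47.67 km/s.
First burn Δv₁ = |v_p − v₁| = 11.71 km/s.
At r₂, v₂ = √(μ/r₂) = 13.3585 km/s.
Transfer-orbit speed at r₂: v_a = √[μ(2/r₂ − 1/a_t)] = 6.57933 km/s.
Second burn Δv₂ = |v₂ − v_a| = 6.779 km/s.
Δv = Δv₁ + Δv₂ = 11.71 + 6.779 = 18.49 km/s.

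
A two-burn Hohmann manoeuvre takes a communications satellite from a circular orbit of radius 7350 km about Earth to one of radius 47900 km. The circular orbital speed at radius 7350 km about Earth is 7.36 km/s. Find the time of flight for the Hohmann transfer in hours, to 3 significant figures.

t = 6.35 hours

From the circular-orbit relation v² = μ/r at r = 7350 km: μ = v²r = (7.36)² × 7350 = 3.98147×10^5 km³/s².
The Hohmann ellipse has a_t = (r₁ + r₂)/2 = 27625 km.
Half the transfer-orbit period gives t = π√(a_t³/μ) = 22860 s.
Converting: 22860 s ÷ 3600 s/hour = 6.35 hours.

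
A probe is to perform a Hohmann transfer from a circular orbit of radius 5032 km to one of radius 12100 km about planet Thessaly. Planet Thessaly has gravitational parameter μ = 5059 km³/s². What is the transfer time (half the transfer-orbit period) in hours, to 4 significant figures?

t = 9.727 hours

Semi-major axis of the transfer orbit: a_t = (5032 + 12100)/2 = 8566 km.
By Kepler's third law the transfer-orbit period is T = 2π√(a_t³/μ), so t = T/2 = 35017 s.
Converting: 35017 s ÷ 3600 s/hour = 9.727 hours.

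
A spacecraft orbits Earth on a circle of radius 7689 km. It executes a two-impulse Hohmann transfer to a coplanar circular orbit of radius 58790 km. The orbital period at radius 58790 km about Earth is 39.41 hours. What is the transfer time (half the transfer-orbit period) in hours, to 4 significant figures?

From Kepler's third law T² = 4π²r³/μ at r = 58790 km, T = 39.41 hours = 39.41 × 3600 s = 1.41876×10^5 s: μ = 4π²r³/T² = 3.98522×10^5 km³/s².
The Hohmann ellipse has a_t = (r₁ + r₂)/2 = 33239.5 km.
Half the transfer-orbit period gives t = π√(a_t³/μ) = 30158 s.
Converting: 30158 s ÷ 3600 s/hour = 8.377 hours.

t = 8.377 hours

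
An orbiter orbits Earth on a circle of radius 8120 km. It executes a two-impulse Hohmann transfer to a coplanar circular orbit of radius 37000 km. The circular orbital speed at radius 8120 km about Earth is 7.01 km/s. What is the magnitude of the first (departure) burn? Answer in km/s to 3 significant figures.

From the circular-orbit relation v² = μ/r at r = 8120 km: μ = v²r = (7.01)² × 8120 = 3.99018×10^5 km³/s².
Transfer-ellipse semi-major axis a_t = (r₁ + r₂)/2 = (8120 + 37000)/2 = 22560 km.
On the circular orbit at r = 8120 km, v_c = √(μ/r) = 7.010 km/s.
Vis-viva on the transfer ellipse at r = 8120 km gives v_t = √[μ(2/r − 1/a_t)] = 8.977 km/s.
Δv₁ = |v_t − v_c| = |8.977 − 7.010| = 1.967 km/s.

Δv₁ = 1.97 km/s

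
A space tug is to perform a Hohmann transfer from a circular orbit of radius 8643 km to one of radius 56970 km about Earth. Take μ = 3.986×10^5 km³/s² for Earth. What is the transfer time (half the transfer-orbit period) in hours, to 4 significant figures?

Semi-major axis of the transfer orbit: a_t = (8643 + 56970)/2 = 32806.5 km.
Half the transfer-orbit period gives t = π√(a_t³/μ) = 29568 s.
Converting: 29568 s ÷ 3600 s/hour = 8.213 hours.

t = 8.213 hours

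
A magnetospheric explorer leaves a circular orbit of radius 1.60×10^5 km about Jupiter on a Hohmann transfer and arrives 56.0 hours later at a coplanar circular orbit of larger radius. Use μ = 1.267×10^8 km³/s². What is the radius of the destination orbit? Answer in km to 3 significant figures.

Transfer time t = 56.0 hours = 2.016×10^5 s, and t = π√(a_t³/μ).
So a_t = (μ t²/π²)^(1/3) = (1.267×10^8 × (2.016×10^5)² / π²)^(1/3) = 8.0504×10^5 km.
Since a_t = (r₁ + r₂)/2, r₂ = 2a_t − r₁ = 2×8.0504×10^5 − 1.600×10^5 = 1.45008×10^6 km.

r₂ = 1.45×10^6 km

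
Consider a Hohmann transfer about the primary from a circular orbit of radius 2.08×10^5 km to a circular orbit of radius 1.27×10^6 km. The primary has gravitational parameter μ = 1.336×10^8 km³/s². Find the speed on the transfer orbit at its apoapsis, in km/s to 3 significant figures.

v = 5.44 km/s

Transfer-ellipse semi-major axis a_t = (r₁ + r₂)/2 = (2.080×10^5 + 1.270×10^6)/2 = 7.390×10^5 km.
The apoapsis of the transfer ellipse is at r = 1.270×10^6 km.
Vis-viva: v = √[μ(2/r − 1/a_t)] = √[1.336×10^8 × (2/1.270×10^6 − 1/7.390×10^5)] = 5.441 km/s.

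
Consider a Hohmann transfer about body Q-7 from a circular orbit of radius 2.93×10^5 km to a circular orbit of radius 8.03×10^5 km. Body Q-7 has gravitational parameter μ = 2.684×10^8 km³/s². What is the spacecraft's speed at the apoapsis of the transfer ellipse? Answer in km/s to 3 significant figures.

Transfer-ellipse semi-major axis a_t = (r₁ + r₂)/2 = (2.930×10^5 + 8.030×10^5)/2 = 5.480×10^5 km.
At apoapsis, r = 8.030×10^5 km.
Vis-viva: v = √[μ(2/r − 1/a_t)] = √[2.684×10^8 × (2/8.030×10^5 − 1/5.480×10^5)] = 13.37 km/s.

v = 13.4 km/s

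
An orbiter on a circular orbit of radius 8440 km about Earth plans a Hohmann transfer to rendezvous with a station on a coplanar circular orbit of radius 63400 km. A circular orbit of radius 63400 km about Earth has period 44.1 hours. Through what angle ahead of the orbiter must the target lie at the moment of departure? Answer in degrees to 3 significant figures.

From Kepler's third law T² = 4π²r³/μ at r = 63400 km, T = 44.1 hours = 44.1 × 3600 s = 1.5876×10^5 s: μ = 4π²r³/T² = 3.99158×10^5 km³/s².
Semi-major axis of the transfer orbit: a_t = (8440 + 63400)/2 = 35920 km.
The half-period of the transfer ellipse is t = π√(a_t³/μ) = 33851.8 s.
The target's mean motion on its circular orbit is ω₂ = √(μ/r₂³) = 3.95766×10^-5 rad/s.
Angle swept by the target during transfer: ω₂·t = 1.3397 rad = 76.76°.
Arrival is 180° from departure on the ellipse, so φ = 180° − 76.76° = 103°.

φ = 103°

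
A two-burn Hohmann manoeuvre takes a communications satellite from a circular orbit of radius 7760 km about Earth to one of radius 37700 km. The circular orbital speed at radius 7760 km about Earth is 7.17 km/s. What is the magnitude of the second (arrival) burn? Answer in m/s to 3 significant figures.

Δv₂ = 1350 m/s

From the circular-orbit relation v² = μ/r at r = 7760 km: μ = v²r = (7.17)² × 7760 = 3.98933×10^5 km³/s².
The Hohmann ellipse has a_t = (r₁ + r₂)/2 = 22730 km.
On the circular orbit at r = 37700 km, v_c = √(μ/r) = 3.253 km/s.
Transfer-orbit speed at the same r (vis-viva, a = a_t): v_t = √[μ(2/r − 1/a_t)] = 1.901 km/s.
Δv₂ = |v_t − v_c| = |1.901 − 3.253| = 1.352 km/s.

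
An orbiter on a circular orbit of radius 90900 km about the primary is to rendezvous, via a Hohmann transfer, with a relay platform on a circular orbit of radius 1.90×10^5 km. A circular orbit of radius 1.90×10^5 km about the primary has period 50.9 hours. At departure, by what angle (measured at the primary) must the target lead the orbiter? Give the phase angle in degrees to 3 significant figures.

From Kepler's third law T² = 4π²r³/μ at r = 1.90×10^5 km, T = 50.9 hours = 50.9 × 3600 s = 1.8324×10^5 s: μ = 4π²r³/T² = 8.06455×10^6 km³/s².
Transfer-ellipse semi-major axis a_t = (r₁ + r₂)/2 = (90900 + 1.900×10^5)/2 = 1.4045×10^5 km.
The half-period of the transfer ellipse is t = π√(a_t³/μ) = 58230 s.
The target's mean motion on its circular orbit is ω₂ = √(μ/r₂³) = 3.429×10^-5 rad/s.
Angle swept by the target during transfer: ω₂·t = 1.997 rad = 114.4°.
The orbiter traverses 180° on the transfer ellipse, so the target must lead by 180° − 114.4° = 65.6°.

φ = 65.6°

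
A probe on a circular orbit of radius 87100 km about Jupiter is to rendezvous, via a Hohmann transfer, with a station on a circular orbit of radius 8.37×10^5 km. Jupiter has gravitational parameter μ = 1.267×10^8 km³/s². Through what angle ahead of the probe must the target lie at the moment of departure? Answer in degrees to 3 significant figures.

Semi-major axis of the transfer orbit: a_t = (87100 + 8.370×10^5)/2 = 4.6205×10^5 km.
Transfer time t = π√(a_t³/μ) = 87659 s.
The target's mean motion on its circular orbit is ω₂ = √(μ/r₂³) = 1.4699×10^-5 rad/s.
Angle swept by the target during transfer: ω₂·t = 1.2885 rad = 73.83°.
The probe traverses 180° on the transfer ellipse, so the target must lead by 180° − 73.83° = 106°.

φ = 106°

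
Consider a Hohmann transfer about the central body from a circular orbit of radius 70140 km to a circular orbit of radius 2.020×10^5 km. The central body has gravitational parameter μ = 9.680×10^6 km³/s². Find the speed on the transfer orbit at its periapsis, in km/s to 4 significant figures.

Transfer-ellipse semi-major axis a_t = (r₁ + r₂)/2 = (70140 + 2.020×10^5)/2 = 1.3607×10^5 km.
The periapsis of the transfer ellipse is at r = 70140 km.
From the vis-viva equation, v = √[μ(2/r − 1/a_t)] = 14.31 km/s.

v = 14.31 km/s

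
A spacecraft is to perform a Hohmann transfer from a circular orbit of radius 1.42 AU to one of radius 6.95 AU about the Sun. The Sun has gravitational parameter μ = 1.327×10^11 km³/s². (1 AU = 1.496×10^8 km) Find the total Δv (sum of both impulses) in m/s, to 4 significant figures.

In km: r₁ = 1.42 × 1.496×10^8 = 2.12432×10^8 km; r₂ = 6.95 × 1.496×10^8 = 1.03972×10^9 km.
Semi-major axis of the transfer orbit: a_t = (2.12432×10^8 + 1.03972×10^9)/2 = 6.26076×10^8 km.
Circular speed at r₁: v₁ = √(μ/r₁) = √(1.327×10^11/2.12432×10^8) = 24.993 km/s.
Transfer-orbit speed at r₁ (v² = μ(2/r − 1/a)): v_p = √[μ(2/r₁ − 1/a_t)] = 32.208 km/s.
First burn Δv₁ = |v_p − v₁| = 7.215 km/s.
Circular speed at r₂: v₂ = √(μ/r₂) = 11.2974 km/s.
Transfer-orbit speed at r₂: v_a = √[μ(2/r₂ − 1/a_t)] = 6.58072 km/s.
Second burn Δv₂ = |v₂ − v_a| = 4.717 km/s.
Δv = Δv₁ + Δv₂ = 7.215 + 4.717 = 11.93 km/s.

Δv = 11930 m/s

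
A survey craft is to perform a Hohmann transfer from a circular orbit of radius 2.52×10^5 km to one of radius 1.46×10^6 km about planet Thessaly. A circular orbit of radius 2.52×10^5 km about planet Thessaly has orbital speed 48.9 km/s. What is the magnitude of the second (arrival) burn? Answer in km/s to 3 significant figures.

Δv₂ = 9.29 km/s

From the circular-orbit relation v² = μ/r at r = 2.52×10^5 km: μ = v²r = (48.9)² × 2.52×10^5 = 6.02585×10^8 km³/s².
The Hohmann ellipse has a_t = (r₁ + r₂)/2 = 8.560×10^5 km.
Circular speed at r = 1.460×10^6 km: v_c = √(μ/r) = 20.316 km/s.
Vis-viva on the transfer ellipse at r = 1.460×10^6 km gives v_t = √[μ(2/r − 1/a_t)] = 11.023 km/s.
Δv₂ = |v_t − v_c| = |11.023 − 20.316| = 9.293 km/s.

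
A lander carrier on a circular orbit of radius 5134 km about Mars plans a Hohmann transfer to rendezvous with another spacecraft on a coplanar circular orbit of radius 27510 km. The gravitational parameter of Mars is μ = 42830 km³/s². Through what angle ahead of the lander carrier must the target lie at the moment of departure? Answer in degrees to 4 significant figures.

Semi-major axis of the transfer orbit: a_t = (5134 + 27510)/2 = 16322 km.
Transfer time t = π√(a_t³/μ) = 31655 s.
Target angular speed ω₂ = √(μ/r₂³) = 4.5356×10^-5 rad/s.
Angle swept by the target during transfer: ω₂·t = 1.4357 rad = 82.26°.
The lander carrier traverses 180° on the transfer ellipse, so the target must lead by 180° − 82.26° = 97.74°.

φ = 97.74°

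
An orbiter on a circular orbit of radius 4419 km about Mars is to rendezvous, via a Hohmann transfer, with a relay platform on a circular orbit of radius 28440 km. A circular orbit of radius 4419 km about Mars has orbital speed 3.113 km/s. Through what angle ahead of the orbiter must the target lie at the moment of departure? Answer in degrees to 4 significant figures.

From the circular-orbit relation v² = μ/r at r = 4419 km: μ = v²r = (3.113)² × 4419 = 42823.5 km³/s².
The Hohmann ellipse has a_t = (r₁ + r₂)/2 = 16429.5 km.
The half-period of the transfer ellipse is t = π√(a_t³/μ) = 31970 s.
Target angular speed ω₂ = √(μ/r₂³) = 4.3147×10^-5 rad/s.
Angle swept by the target during transfer: ω₂·t = 1.3794 rad = 79.03°.
The orbiter traverses 180° on the transfer ellipse, so the target must lead by 180° − 79.03° = 101.0°.

φ = 101.0°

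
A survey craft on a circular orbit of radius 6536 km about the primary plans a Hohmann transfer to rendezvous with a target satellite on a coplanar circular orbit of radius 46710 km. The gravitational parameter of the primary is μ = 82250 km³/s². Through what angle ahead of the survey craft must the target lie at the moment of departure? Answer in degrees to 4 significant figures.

φ = 102.5°

The Hohmann ellipse has a_t = (r₁ + r₂)/2 = 26623 km.
Transfer time t = π√(a_t³/μ) = 47584.71 s.
The target's mean motion on its circular orbit is ω₂ = √(μ/r₂³) = 2.840882×10^-5 rad/s.
Angle swept by the target during transfer: ω₂·t = 1.35183 rad = 77.454°.
The survey craft traverses 180° on the transfer ellipse, so the target must lead by 180° − 77.454° = 102.5°.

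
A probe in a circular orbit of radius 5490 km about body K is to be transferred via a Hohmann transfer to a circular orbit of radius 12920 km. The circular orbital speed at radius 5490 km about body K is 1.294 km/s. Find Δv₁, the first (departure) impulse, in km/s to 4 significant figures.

Δv₁ = 0.2390 km/s

From the circular-orbit relation v² = μ/r at r = 5490 km: μ = v²r = (1.294)² × 5490 = 9192.65 km³/s².
Transfer-ellipse semi-major axis a_t = (r₁ + r₂)/2 = (5490 + 12920)/2 = 9205 km.
Circular speed at r = 5490 km: v_c = √(μ/r) = 1.294 km/s.
Vis-viva on the transfer ellipse at r = 5490 km gives v_t = √[μ(2/r − 1/a_t)] = 1.533 km/s.
Δv₁ = |v_t − v_c| = |1.533 − 1.294| = 0.2390 km/s.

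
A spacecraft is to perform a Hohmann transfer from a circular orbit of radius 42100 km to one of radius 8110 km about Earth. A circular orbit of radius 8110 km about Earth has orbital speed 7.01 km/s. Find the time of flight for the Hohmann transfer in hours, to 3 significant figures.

From the circular-orbit relation v² = μ/r at r = 8110 km: μ = v²r = (7.01)² × 8110 = 3.98526×10^5 km³/s².
Semi-major axis of the transfer orbit: a_t = (42100 + 8110)/2 = 25105 km.
Transfer time t = π√(a_t³/μ) = π√((25105)³ / 3.98526×10^5) = 19800 s.
Converting: 19800 s ÷ 3600 s/hour = 5.50 hours.

t = 5.50 hours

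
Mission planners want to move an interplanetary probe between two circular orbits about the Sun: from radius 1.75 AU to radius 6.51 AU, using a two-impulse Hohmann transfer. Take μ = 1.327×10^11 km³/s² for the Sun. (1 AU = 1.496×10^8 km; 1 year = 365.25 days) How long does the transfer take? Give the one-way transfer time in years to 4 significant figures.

In km: r₁ = 1.75 × 1.496×10^8 = 2.618×10^8 km; r₂ = 6.51 × 1.496×10^8 = 9.73896×10^8 km.
The Hohmann ellipse has a_t = (r₁ + r₂)/2 = 6.17848×10^8 km.
By Kepler's third law the transfer-orbit period is T = 2π√(a_t³/μ), so t = T/2 = 1.3245×10^8 s.
Converting: 1.3245×10^8 s ÷ 3.15576×10^7 s/year (365.25 × 86400) = 4.197 years.

t = 4.197 years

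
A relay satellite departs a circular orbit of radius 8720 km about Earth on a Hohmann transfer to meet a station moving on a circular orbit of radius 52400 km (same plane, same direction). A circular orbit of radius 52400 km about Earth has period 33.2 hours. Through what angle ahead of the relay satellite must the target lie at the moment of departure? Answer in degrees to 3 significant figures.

From Kepler's third law T² = 4π²r³/μ at r = 52400 km, T = 33.2 hours = 33.2 × 3600 s = 1.1952×10^5 s: μ = 4π²r³/T² = 3.97624×10^5 km³/s².
Semi-major axis of the transfer orbit: a_t = (8720 + 52400)/2 = 30560 km.
Transfer time t = π√(a_t³/μ) = 26616 s.
Target angular speed ω₂ = √(μ/r₂³) = 5.2570×10^-5 rad/s.
Angle swept by the target during transfer: ω₂·t = 1.3992 rad = 80.17°.
Arrival is 180° from departure on the ellipse, so φ = 180° − 80.17° = 99.8°.

φ = 99.8°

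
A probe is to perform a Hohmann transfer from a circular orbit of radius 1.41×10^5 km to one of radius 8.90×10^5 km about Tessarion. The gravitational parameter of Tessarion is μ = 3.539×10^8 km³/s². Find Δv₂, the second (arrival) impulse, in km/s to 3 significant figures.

Δv₂ = 9.51 km/s

Semi-major axis of the transfer orbit: a_t = (1.410×10^5 + 8.900×10^5)/2 = 5.155×10^5 km.
Circular speed at r = 8.900×10^5 km: v_c = √(μ/r) = 19.941 km/s.
Transfer-orbit speed at the same r (vis-viva, a = a_t): v_t = √[μ(2/r − 1/a_t)] = 10.429 km/s.
Δv₂ = |v_t − v_c| = |10.429 − 19.941| = 9.512 km/s.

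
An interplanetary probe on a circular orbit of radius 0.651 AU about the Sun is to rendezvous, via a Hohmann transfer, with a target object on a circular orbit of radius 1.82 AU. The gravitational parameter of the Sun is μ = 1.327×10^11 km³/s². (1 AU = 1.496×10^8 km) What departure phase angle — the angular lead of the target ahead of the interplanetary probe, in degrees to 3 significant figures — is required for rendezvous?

φ = 79.3°

In km: r₁ = 0.651 × 1.496×10^8 = 9.73896×10^7 km; r₂ = 1.82 × 1.496×10^8 = 2.72272×10^8 km.
The Hohmann ellipse has a_t = (r₁ + r₂)/2 = 1.848308×10^8 km.
Transfer time t = π√(a_t³/μ) = 2.167×10^7 s.
Target angular speed ω₂ = √(μ/r₂³) = 8.108×10^-8 rad/s.
Angle swept by the target during transfer: ω₂·t = 1.757 rad = 100.7°.
The interplanetary probe traverses 180° on the transfer ellipse, so the target must lead by 180° − 100.7° = 79.3°.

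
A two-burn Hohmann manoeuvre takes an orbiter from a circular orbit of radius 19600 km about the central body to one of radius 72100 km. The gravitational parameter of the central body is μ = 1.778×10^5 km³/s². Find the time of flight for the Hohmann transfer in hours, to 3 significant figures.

t = 20.3 hours

The Hohmann ellipse has a_t = (r₁ + r₂)/2 = 45850 km.
Half the transfer-orbit period gives t = π√(a_t³/μ) = 73150 s.
Converting: 73150 s ÷ 3600 s/hour = 20.3 hours.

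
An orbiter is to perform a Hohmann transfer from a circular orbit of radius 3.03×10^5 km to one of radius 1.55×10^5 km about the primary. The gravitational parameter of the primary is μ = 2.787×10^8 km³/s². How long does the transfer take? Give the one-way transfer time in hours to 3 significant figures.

Semi-major axis of the transfer orbit: a_t = (3.030×10^5 + 1.550×10^5)/2 = 2.290×10^5 km.
Half the transfer-orbit period gives t = π√(a_t³/μ) = 20620 s.
Converting: 20620 s ÷ 3600 s/hour = 5.73 hours.

t = 5.73 hours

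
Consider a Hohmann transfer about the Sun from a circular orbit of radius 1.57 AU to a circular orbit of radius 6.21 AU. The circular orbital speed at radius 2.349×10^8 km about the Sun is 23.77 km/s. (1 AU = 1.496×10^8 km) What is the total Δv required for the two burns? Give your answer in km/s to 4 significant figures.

Δv = 10.62 km/s

From the circular-orbit relation v² = μ/r at r = 2.349×10^8 km: μ = v²r = (23.77)² × 2.349×10^8 = 1.32722×10^11 km³/s².
In km: r₁ = 1.57 × 1.496×10^8 = 2.34872×10^8 km; r₂ = 6.21 × 1.496×10^8 = 9.29016×10^8 km.
Semi-major axis of the transfer orbit: a_t = (2.34872×10^8 + 9.29016×10^8)/2 = 5.81944×10^8 km.
At r₁ the circular-orbit speed is v₁ = √(μ/r₁) = 23.77142 km/s.
On the transfer ellipse at r₁, v² = μ(2/r − 1/a) gives v_p = √[μ(2/r₁ − 1/a_t)] = 30.03489 km/s.
First burn Δv₁ = |v_p − v₁| = 6.263 km/s.
At r₂, v₂ = √(μ/r₂) = 11.9525 km/s.
Transfer-orbit speed at r₂: v_a = √[μ(2/r₂ − 1/a_t)] = 7.59336 km/s.
Second burn Δv₂ = |v₂ − v_a| = 4.359 km/s.
Total Δv = Δv₁ + Δv₂ = 10.62 km/s.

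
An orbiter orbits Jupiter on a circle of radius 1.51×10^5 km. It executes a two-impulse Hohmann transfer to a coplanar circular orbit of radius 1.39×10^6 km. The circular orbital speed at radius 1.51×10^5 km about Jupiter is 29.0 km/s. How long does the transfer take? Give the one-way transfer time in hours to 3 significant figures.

From the circular-orbit relation v² = μ/r at r = 1.51×10^5 km: μ = v²r = (29.0)² × 1.51×10^5 = 1.26991×10^8 km³/s².
Transfer-ellipse semi-major axis a_t = (r₁ + r₂)/2 = (1.510×10^5 + 1.390×10^6)/2 = 7.705×10^5 km.
Transfer time t = π√(a_t³/μ) = π√((7.705×10^5)³ / 1.26991×10^8) = 1.885×10^5 s.
Converting: 1.885×10^5 s ÷ 3600 s/hour = 52.4 hours.

t = 52.4 hours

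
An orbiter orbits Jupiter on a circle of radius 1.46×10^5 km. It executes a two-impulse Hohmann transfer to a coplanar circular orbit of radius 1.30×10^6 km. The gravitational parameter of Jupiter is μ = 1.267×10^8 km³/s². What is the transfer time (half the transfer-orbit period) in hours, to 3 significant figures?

t = 47.7 hours

Semi-major axis of the transfer orbit: a_t = (1.460×10^5 + 1.300×10^6)/2 = 7.230×10^5 km.
Transfer time t = π√(a_t³/μ) = π√((7.230×10^5)³ / 1.267×10^8) = 1.716×10^5 s.
Converting: 1.716×10^5 s ÷ 3600 s/hour = 47.7 hours.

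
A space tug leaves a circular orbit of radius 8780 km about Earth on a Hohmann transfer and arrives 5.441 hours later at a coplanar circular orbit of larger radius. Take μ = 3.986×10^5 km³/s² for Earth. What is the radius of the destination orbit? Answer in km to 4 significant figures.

Transfer time t = 5.441 hours = 19587.6 s, and t = π√(a_t³/μ).
So a_t = (μ t²/π²)^(1/3) = (3.986×10^5 × (19587.6)² / π²)^(1/3) = 24931 km.
Since a_t = (r₁ + r₂)/2, r₂ = 2a_t − r₁ = 2×24931 − 8780 = 41082 km.

r₂ = 41080 km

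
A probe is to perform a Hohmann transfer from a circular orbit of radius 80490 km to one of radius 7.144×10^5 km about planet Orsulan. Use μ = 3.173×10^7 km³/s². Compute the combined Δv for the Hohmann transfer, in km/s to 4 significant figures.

Δv = 10.43 km/s

Semi-major axis of the transfer orbit: a_t = (80490 + 7.144×10^5)/2 = 3.97445×10^5 km.
At r₁ the circular-orbit speed is v₁ = √(μ/r₁) = 19.8547 km/s.
Transfer-orbit speed at r₁ (vis-viva equation): v_p = √[μ(2/r₁ − 1/a_t)] = 26.6193 km/s.
First burn Δv₁ = |v_p − v₁| = 6.765 km/s.
At r₂, v₂ = √(μ/r₂) = 6.664 km/s.
Transfer-orbit speed at r₂: v_a = √[μ(2/r₂ − 1/a_t)] = 2.999 km/s.
Second burn Δv₂ = |v₂ − v_a| = 3.665 km/s.
Δv = Δv₁ + Δv₂ = 6.765 + 3.665 = 10.43 km/s.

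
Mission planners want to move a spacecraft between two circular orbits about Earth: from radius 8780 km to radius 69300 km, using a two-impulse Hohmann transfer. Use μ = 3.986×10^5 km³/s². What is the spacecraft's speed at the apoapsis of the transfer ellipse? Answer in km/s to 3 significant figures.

v = 1.14 km/s

Transfer-ellipse semi-major axis a_t = (r₁ + r₂)/2 = (8780 + 69300)/2 = 39040 km.
At apoapsis, r = 69300 km.
Applying v² = μ(2/r − 1/a_t): v = 1.137 km/s.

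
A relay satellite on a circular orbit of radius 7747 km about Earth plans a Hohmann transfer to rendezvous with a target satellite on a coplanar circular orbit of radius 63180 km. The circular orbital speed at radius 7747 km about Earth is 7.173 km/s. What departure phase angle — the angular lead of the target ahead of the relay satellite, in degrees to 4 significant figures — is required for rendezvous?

From the circular-orbit relation v² = μ/r at r = 7747 km: μ = v²r = (7.173)² × 7747 = 3.98598×10^5 km³/s².
The Hohmann ellipse has a_t = (r₁ + r₂)/2 = 35463.5 km.
The half-period of the transfer ellipse is t = π√(a_t³/μ) = 33230 s.
The target's mean motion on its circular orbit is ω₂ = √(μ/r₂³) = 3.976×10^-5 rad/s.
Angle swept by the target during transfer: ω₂·t = 1.3212 rad = 75.70°.
Arrival is 180° from departure on the ellipse, so φ = 180° − 75.70° = 104.3°.

φ = 104.3°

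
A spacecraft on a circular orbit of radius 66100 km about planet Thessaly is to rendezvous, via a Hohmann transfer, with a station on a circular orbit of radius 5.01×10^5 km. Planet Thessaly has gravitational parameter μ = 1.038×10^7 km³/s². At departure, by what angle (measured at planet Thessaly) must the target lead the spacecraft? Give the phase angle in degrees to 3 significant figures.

Semi-major axis of the transfer orbit: a_t = (66100 + 5.010×10^5)/2 = 2.8355×10^5 km.
The half-period of the transfer ellipse is t = π√(a_t³/μ) = 1.4723×10^5 s.
Target angular speed ω₂ = √(μ/r₂³) = 9.0854×10^-6 rad/s.
Angle swept by the target during transfer: ω₂·t = 1.3376 rad = 76.64°.
Arrival is 180° from departure on the ellipse, so φ = 180° − 76.64° = 103°.

φ = 103°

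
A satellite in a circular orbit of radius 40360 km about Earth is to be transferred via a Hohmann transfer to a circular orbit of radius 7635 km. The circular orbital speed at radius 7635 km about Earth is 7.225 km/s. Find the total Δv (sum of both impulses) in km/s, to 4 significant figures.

From the circular-orbit relation v² = μ/r at r = 7635 km: μ = v²r = (7.225)² × 7635 = 3.98552×10^5 km³/s².
The Hohmann ellipse has a_t = (r₁ + r₂)/2 = 23997.5 km.
Circular speed at r₁: v₁ = √(μ/r₁) = √(3.98552×10^5/40360) = 3.1424 km/s.
Transfer-orbit speed at r₁ (vis-viva equation): v_a = √[μ(2/r₁ − 1/a_t)] = 1.7725 km/s.
First burn Δv₁ = |v_a − v₁| = 1.370 km/s.
Circular speed at r₂: v₂ = √(μ/r₂) = 7.225 km/s.
Transfer-orbit speed at r₂: v_p = √[μ(2/r₂ − 1/a_t)] = 9.370 km/s.
Second burn Δv₂ = |v₂ − v_p| = 2.145 km/s.
Δv = Δv₁ + Δv₂ = 1.370 + 2.145 = 3.515 km/s.

Δv = 3.515 km/s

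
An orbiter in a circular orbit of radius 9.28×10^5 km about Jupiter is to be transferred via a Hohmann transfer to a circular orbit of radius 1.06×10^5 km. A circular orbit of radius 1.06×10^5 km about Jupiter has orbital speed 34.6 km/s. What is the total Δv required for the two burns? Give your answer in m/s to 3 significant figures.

Δv = 18200 m/s

From the circular-orbit relation v² = μ/r at r = 1.06×10^5 km: μ = v²r = (34.6)² × 1.06×10^5 = 1.26899×10^8 km³/s².
The Hohmann ellipse has a_t = (r₁ + r₂)/2 = 5.170×10^5 km.
Circular speed at r₁: v₁ = √(μ/r₁) = √(1.26899×10^8/9.280×10^5) = 11.6938 km/s.
Transfer-orbit speed at r₁ (v² = μ(2/r − 1/a)): v_a = √[μ(2/r₁ − 1/a_t)] = 5.29496 km/s.
First burn Δv₁ = |v_a − v₁| = 6.3988 km/s.
At r₂, v₂ = √(μ/r₂) = 34.600 km/s.
Transfer-orbit speed at r₂: v_p = √[μ(2/r₂ − 1/a_t)] = 46.356 km/s.
Second burn Δv₂ = |v₂ − v_p| = 11.756 km/s.
Δv = Δv₁ + Δv₂ = 6.3988 + 11.756 = 18.15 km/s.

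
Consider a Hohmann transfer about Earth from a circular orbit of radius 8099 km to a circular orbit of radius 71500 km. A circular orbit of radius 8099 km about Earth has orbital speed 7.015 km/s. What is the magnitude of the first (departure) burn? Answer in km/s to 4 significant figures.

From the circular-orbit relation v² = μ/r at r = 8099 km: μ = v²r = (7.015)² × 8099 = 3.98554×10^5 km³/s².
The Hohmann ellipse has a_t = (r₁ + r₂)/2 = 39799.5 km.
Circular speed at r = 8099 km: v_c = √(μ/r) = 7.015 km/s.
Vis-viva on the transfer ellipse at r = 8099 km gives v_t = √[μ(2/r − 1/a_t)] = 9.402 km/s.
Δv₁ = |v_t − v_c| = |9.402 − 7.015| = 2.387 km/s.

Δv₁ = 2.387 km/s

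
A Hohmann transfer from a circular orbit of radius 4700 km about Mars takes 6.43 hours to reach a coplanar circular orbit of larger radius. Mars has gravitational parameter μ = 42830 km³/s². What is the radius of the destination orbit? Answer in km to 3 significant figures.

Transfer time t = 6.43 hours = 23148 s, and t = π√(a_t³/μ).
So a_t = (μ t²/π²)^(1/3) = (42830 × (23148)² / π²)^(1/3) = 13248 km.
Since a_t = (r₁ + r₂)/2, r₂ = 2a_t − r₁ = 2×13248 − 4700 = 21796 km.

r₂ = 21800 km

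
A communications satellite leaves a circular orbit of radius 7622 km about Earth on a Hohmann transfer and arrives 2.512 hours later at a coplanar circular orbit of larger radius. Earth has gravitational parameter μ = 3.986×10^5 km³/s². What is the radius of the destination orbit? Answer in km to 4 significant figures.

r₂ = 22160 km

Transfer time t = 2.512 hours = 9043.2 s, and t = π√(a_t³/μ).
So a_t = (μ t²/π²)^(1/3) = (3.986×10^5 × (9043.2)² / π²)^(1/3) = 14892 km.
Since a_t = (r₁ + r₂)/2, r₂ = 2a_t − r₁ = 2×14892 − 7622 = 22162 km.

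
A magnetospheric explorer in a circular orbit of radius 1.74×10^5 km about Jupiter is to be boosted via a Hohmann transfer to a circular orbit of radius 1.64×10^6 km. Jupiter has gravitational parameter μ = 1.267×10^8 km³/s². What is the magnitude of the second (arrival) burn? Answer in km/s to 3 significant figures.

Δv₂ = 4.94 km/s

Semi-major axis of the transfer orbit: a_t = (1.740×10^5 + 1.640×10^6)/2 = 9.070×10^5 km.
Circular speed at r = 1.640×10^6 km: v_c = √(μ/r) = 8.790 km/s.
Transfer-orbit speed at the same r (vis-viva, a = a_t): v_t = √[μ(2/r − 1/a_t)] = 3.850 km/s.
Δv₂ = |v_t − v_c| = |3.850 − 8.790| = 4.940 km/s.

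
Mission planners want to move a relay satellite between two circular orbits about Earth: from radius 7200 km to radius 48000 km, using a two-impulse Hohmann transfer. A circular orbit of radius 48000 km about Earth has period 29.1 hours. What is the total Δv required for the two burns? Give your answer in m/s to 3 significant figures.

Δv = 3780 m/s

From Kepler's third law T² = 4π²r³/μ at r = 48000 km, T = 29.1 hours = 29.1 × 3600 s = 1.0476×10^5 s: μ = 4π²r³/T² = 3.97825×10^5 km³/s².
Semi-major axis of the transfer orbit: a_t = (7200 + 48000)/2 = 27600 km.
Circular speed at r₁: v₁ = √(μ/r₁) = √(3.97825×10^5/7200) = 7.4333 km/s.
Transfer-orbit speed at r₁ (vis-viva equation): v_p = √[μ(2/r₁ − 1/a_t)] = 9.8027 km/s.
First burn Δv₁ = |v_p − v₁| = 2.3694 km/s.
At r₂, v₂ = √(μ/r₂) = 2.8789 km/s.
Transfer-orbit speed at r₂: v_a = √[μ(2/r₂ − 1/a_t)] = 1.4704 km/s.
Second burn Δv₂ = |v₂ − v_a| = 1.4085 km/s.
Total Δv = Δv₁ + Δv₂ = 3.778 km/s.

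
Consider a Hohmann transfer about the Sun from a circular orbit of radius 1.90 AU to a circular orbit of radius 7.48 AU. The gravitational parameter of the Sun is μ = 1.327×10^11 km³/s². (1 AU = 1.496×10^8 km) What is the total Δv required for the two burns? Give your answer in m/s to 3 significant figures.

In km: r₁ = 1.90 × 1.496×10^8 = 2.8424×10^8 km; r₂ = 7.48 × 1.496×10^8 = 1.119008×10^9 km.
Transfer-ellipse semi-major axis a_t = (r₁ + r₂)/2 = (2.8424×10^8 + 1.119008×10^9)/2 = 7.01624×10^8 km.
Circular speed at r₁: v₁ = √(μ/r₁) = √(1.327×10^11/2.8424×10^8) = 21.61 km/s.
On the transfer ellipse at r₁, vis-viva gives v_p = √[μ(2/r₁ − 1/a_t)] = 27.29 km/s.
First burn Δv₁ = |v_p − v₁| = 5.680 km/s.
Circular speed at r₂: v₂ = √(μ/r₂) = 10.89 km/s.
Transfer-orbit speed at r₂: v_a = √[μ(2/r₂ − 1/a_t)] = 6.931 km/s.
Second burn Δv₂ = |v₂ − v_a| = 3.959 km/s.
Δv = Δv₁ + Δv₂ = 5.680 + 3.959 = 9.639 km/s.

Δv = 9640 m/s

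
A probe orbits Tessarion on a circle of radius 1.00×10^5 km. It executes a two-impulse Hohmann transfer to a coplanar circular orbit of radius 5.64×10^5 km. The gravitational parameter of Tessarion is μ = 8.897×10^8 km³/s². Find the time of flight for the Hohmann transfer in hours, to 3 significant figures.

Transfer-ellipse semi-major axis a_t = (r₁ + r₂)/2 = (1.000×10^5 + 5.640×10^5)/2 = 3.320×10^5 km.
By Kepler's third law the transfer-orbit period is T = 2π√(a_t³/μ), so t = T/2 = 20150 s.
Converting: 20150 s ÷ 3600 s/hour = 5.60 hours.

t = 5.60 hours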